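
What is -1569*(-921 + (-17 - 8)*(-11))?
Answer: 1013574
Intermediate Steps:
-1569*(-921 + (-17 - 8)*(-11)) = -1569*(-921 - 25*(-11)) = -1569*(-921 + 275) = -1569*(-646) = 1013574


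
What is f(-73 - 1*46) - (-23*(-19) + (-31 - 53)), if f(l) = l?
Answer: -472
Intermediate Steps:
f(-73 - 1*46) - (-23*(-19) + (-31 - 53)) = (-73 - 1*46) - (-23*(-19) + (-31 - 53)) = (-73 - 46) - (437 - 84) = -119 - 1*353 = -119 - 353 = -472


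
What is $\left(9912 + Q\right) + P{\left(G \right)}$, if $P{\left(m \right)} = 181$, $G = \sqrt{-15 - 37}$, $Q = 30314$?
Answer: $40407$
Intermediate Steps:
$G = 2 i \sqrt{13}$ ($G = \sqrt{-52} = 2 i \sqrt{13} \approx 7.2111 i$)
$\left(9912 + Q\right) + P{\left(G \right)} = \left(9912 + 30314\right) + 181 = 40226 + 181 = 40407$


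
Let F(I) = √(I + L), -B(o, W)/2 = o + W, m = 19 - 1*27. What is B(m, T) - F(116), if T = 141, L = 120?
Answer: -266 - 2*√59 ≈ -281.36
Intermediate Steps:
m = -8 (m = 19 - 27 = -8)
B(o, W) = -2*W - 2*o (B(o, W) = -2*(o + W) = -2*(W + o) = -2*W - 2*o)
F(I) = √(120 + I) (F(I) = √(I + 120) = √(120 + I))
B(m, T) - F(116) = (-2*141 - 2*(-8)) - √(120 + 116) = (-282 + 16) - √236 = -266 - 2*√59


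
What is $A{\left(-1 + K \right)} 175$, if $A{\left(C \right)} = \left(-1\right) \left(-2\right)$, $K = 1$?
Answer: $350$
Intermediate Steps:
$A{\left(C \right)} = 2$
$A{\left(-1 + K \right)} 175 = 2 \cdot 175 = 350$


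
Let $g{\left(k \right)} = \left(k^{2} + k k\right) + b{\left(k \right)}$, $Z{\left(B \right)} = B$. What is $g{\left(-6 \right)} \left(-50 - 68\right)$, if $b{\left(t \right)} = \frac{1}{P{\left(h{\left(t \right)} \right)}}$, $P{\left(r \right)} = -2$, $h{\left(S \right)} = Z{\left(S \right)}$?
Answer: $-8437$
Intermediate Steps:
$h{\left(S \right)} = S$
$b{\left(t \right)} = - \frac{1}{2}$ ($b{\left(t \right)} = \frac{1}{-2} = - \frac{1}{2}$)
$g{\left(k \right)} = - \frac{1}{2} + 2 k^{2}$ ($g{\left(k \right)} = \left(k^{2} + k k\right) - \frac{1}{2} = \left(k^{2} + k^{2}\right) - \frac{1}{2} = 2 k^{2} - \frac{1}{2} = - \frac{1}{2} + 2 k^{2}$)
$g{\left(-6 \right)} \left(-50 - 68\right) = \left(- \frac{1}{2} + 2 \left(-6\right)^{2}\right) \left(-50 - 68\right) = \left(- \frac{1}{2} + 2 \cdot 36\right) \left(-118\right) = \left(- \frac{1}{2} + 72\right) \left(-118\right) = \frac{143}{2} \left(-118\right) = -8437$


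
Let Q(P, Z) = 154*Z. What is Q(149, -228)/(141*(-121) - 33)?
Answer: 76/37 ≈ 2.0541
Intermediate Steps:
Q(149, -228)/(141*(-121) - 33) = (154*(-228))/(141*(-121) - 33) = -35112/(-17061 - 33) = -35112/(-17094) = -35112*(-1/17094) = 76/37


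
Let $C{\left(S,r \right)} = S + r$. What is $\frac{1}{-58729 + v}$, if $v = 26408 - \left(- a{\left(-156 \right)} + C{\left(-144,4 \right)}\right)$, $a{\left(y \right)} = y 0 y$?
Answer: $- \frac{1}{32181} \approx -3.1074 \cdot 10^{-5}$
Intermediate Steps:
$a{\left(y \right)} = 0$ ($a{\left(y \right)} = 0 y = 0$)
$v = 26548$ ($v = 26408 + \left(0 - \left(-144 + 4\right)\right) = 26408 + \left(0 - -140\right) = 26408 + \left(0 + 140\right) = 26408 + 140 = 26548$)
$\frac{1}{-58729 + v} = \frac{1}{-58729 + 26548} = \frac{1}{-32181} = - \frac{1}{32181}$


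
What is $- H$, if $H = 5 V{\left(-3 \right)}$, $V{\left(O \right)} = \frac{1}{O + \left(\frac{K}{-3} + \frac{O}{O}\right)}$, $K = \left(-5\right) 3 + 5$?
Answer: $- \frac{15}{4} \approx -3.75$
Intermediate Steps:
$K = -10$ ($K = -15 + 5 = -10$)
$V{\left(O \right)} = \frac{1}{\frac{13}{3} + O}$ ($V{\left(O \right)} = \frac{1}{O + \left(- \frac{10}{-3} + \frac{O}{O}\right)} = \frac{1}{O + \left(\left(-10\right) \left(- \frac{1}{3}\right) + 1\right)} = \frac{1}{O + \left(\frac{10}{3} + 1\right)} = \frac{1}{O + \frac{13}{3}} = \frac{1}{\frac{13}{3} + O}$)
$H = \frac{15}{4}$ ($H = 5 \frac{3}{13 + 3 \left(-3\right)} = 5 \frac{3}{13 - 9} = 5 \cdot \frac{3}{4} = \frac{15}{4} \approx 3.75$)
$- H = \left(-1\right) \frac{15}{4} = - \frac{15}{4}$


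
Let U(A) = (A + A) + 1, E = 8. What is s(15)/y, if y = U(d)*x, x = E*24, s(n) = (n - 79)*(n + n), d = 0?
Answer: -10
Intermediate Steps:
s(n) = 2*n*(-79 + n) (s(n) = (-79 + n)*(2*n) = 2*n*(-79 + n))
x = 192 (x = 8*24 = 192)
U(A) = 1 + 2*A (U(A) = 2*A + 1 = 1 + 2*A)
y = 192 (y = (1 + 2*0)*192 = (1 + 0)*192 = 1*192 = 192)
s(15)/y = (2*15*(-79 + 15))/192 = (2*15*(-64))*(1/192) = -1920*1/192 = -10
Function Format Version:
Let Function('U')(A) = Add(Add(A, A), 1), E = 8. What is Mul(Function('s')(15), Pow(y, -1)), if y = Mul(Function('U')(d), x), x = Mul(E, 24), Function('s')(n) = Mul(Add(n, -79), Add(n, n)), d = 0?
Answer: -10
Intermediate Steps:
Function('s')(n) = Mul(2, n, Add(-79, n)) (Function('s')(n) = Mul(Add(-79, n), Mul(2, n)) = Mul(2, n, Add(-79, n)))
x = 192 (x = Mul(8, 24) = 192)
Function('U')(A) = Add(1, Mul(2, A)) (Function('U')(A) = Add(Mul(2, A), 1) = Add(1, Mul(2, A)))
y = 192 (y = Mul(Add(1, Mul(2, 0)), 192) = Mul(Add(1, 0), 192) = Mul(1, 192) = 192)
Mul(Function('s')(15), Pow(y, -1)) = Mul(Mul(2, 15, Add(-79, 15)), Pow(192, -1)) = Mul(Mul(2, 15, -64), Rational(1, 192)) = Mul(-1920, Rational(1, 192)) = -10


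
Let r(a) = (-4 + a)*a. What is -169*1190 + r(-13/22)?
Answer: -97335927/484 ≈ -2.0111e+5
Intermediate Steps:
r(a) = a*(-4 + a)
-169*1190 + r(-13/22) = -169*1190 + (-13/22)*(-4 - 13/22) = -201110 + (-13*1/22)*(-4 - 13*1/22) = -201110 - 13*(-4 - 13/22)/22 = -201110 - 13/22*(-101/22) = -201110 + 1313/484 = -97335927/484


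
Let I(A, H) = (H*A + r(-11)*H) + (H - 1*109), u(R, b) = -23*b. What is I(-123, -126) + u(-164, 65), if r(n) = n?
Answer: 15154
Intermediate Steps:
I(A, H) = -109 - 10*H + A*H (I(A, H) = (H*A - 11*H) + (H - 1*109) = (A*H - 11*H) + (H - 109) = (-11*H + A*H) + (-109 + H) = -109 - 10*H + A*H)
I(-123, -126) + u(-164, 65) = (-109 - 10*(-126) - 123*(-126)) - 23*65 = (-109 + 1260 + 15498) - 1495 = 16649 - 1495 = 15154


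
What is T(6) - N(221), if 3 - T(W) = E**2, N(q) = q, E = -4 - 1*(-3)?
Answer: -219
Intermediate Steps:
E = -1 (E = -4 + 3 = -1)
T(W) = 2 (T(W) = 3 - 1*(-1)**2 = 3 - 1*1 = 3 - 1 = 2)
T(6) - N(221) = 2 - 1*221 = 2 - 221 = -219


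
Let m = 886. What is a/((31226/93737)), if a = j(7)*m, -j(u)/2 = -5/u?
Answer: 59322130/15613 ≈ 3799.5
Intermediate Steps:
j(u) = 10/u (j(u) = -(-10)/u = 10/u)
a = 8860/7 (a = (10/7)*886 = 8860/7 ≈ 1265.7)
a/((31226/93737)) = 8860/(7*((31226/93737))) = 8860/(7*((31226*(1/93737)))) = 8860/(7*(31226/93737)) = (8860/7)*(93737/31226) = 59322130/15613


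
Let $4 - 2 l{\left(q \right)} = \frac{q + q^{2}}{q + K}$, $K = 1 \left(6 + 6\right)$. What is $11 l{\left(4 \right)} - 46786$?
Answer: $- \frac{374167}{8} \approx -46771.0$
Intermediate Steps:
$K = 12$ ($K = 1 \cdot 12 = 12$)
$l{\left(q \right)} = 2 - \frac{q + q^{2}}{2 \left(12 + q\right)}$ ($l{\left(q \right)} = 2 - \frac{\left(q + q^{2}\right) \frac{1}{q + 12}}{2} = 2 - \frac{\left(q + q^{2}\right) \frac{1}{12 + q}}{2} = 2 - \frac{\frac{1}{12 + q} \left(q + q^{2}\right)}{2} = 2 - \frac{q + q^{2}}{2 \left(12 + q\right)}$)
$11 l{\left(4 \right)} - 46786 = 11 \frac{48 - 4^{2} + 3 \cdot 4}{2 \left(12 + 4\right)} - 46786 = 11 \frac{48 - 16 + 12}{2 \cdot 16} - 46786 = 11 \cdot \frac{1}{2} \cdot \frac{1}{16} \left(48 - 16 + 12\right) - 46786 = 11 \cdot \frac{1}{2} \cdot \frac{1}{16} \cdot 44 - 46786 = 11 \cdot \frac{11}{8} - 46786 = \frac{121}{8} - 46786 = - \frac{374167}{8}$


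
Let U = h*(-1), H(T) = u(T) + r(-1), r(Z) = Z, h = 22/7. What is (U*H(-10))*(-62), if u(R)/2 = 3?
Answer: 6820/7 ≈ 974.29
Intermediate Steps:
h = 22/7 (h = 22*(⅐) = 22/7 ≈ 3.1429)
u(R) = 6 (u(R) = 2*3 = 6)
H(T) = 5 (H(T) = 6 - 1 = 5)
U = -22/7 (U = (22/7)*(-1) = -22/7 ≈ -3.1429)
(U*H(-10))*(-62) = -22/7*5*(-62) = -110/7*(-62) = 6820/7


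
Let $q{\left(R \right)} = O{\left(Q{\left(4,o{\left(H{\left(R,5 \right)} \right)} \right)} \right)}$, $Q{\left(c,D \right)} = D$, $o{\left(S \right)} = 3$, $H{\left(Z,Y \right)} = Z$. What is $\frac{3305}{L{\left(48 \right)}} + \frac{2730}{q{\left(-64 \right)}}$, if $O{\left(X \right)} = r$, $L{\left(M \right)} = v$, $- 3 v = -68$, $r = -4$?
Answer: $- \frac{36495}{68} \approx -536.69$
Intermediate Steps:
$v = \frac{68}{3}$ ($v = \left(- \frac{1}{3}\right) \left(-68\right) = \frac{68}{3} \approx 22.667$)
$L{\left(M \right)} = \frac{68}{3}$
$O{\left(X \right)} = -4$
$q{\left(R \right)} = -4$
$\frac{3305}{L{\left(48 \right)}} + \frac{2730}{q{\left(-64 \right)}} = \frac{3305}{\frac{68}{3}} + \frac{2730}{-4} = 3305 \cdot \frac{3}{68} + 2730 \left(- \frac{1}{4}\right) = \frac{9915}{68} - \frac{1365}{2} = - \frac{36495}{68}$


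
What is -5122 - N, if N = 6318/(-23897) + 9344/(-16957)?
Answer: -2075213731444/405221429 ≈ -5121.2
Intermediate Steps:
N = -330427894/405221429 (N = 6318*(-1/23897) + 9344*(-1/16957) = -6318/23897 - 9344/16957 = -330427894/405221429 ≈ -0.81543)
-5122 - N = -5122 - 1*(-330427894/405221429) = -5122 + 330427894/405221429 = -2075213731444/405221429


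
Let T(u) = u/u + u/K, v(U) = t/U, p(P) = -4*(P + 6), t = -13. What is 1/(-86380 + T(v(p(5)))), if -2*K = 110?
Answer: -2420/209037193 ≈ -1.1577e-5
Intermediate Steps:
K = -55 (K = -½*110 = -55)
p(P) = -24 - 4*P (p(P) = -4*(6 + P) = -24 - 4*P)
v(U) = -13/U
T(u) = 1 - u/55 (T(u) = u/u + u/(-55) = 1 + u*(-1/55) = 1 - u/55)
1/(-86380 + T(v(p(5)))) = 1/(-86380 + (1 - (-13)/(55*(-24 - 4*5)))) = 1/(-86380 + (1 - (-13)/(55*(-24 - 20)))) = 1/(-86380 + (1 - (-13)/(55*(-44)))) = 1/(-86380 + (1 - (-13)*(-1)/(55*44))) = 1/(-86380 + (1 - 1/55*13/44)) = 1/(-86380 + (1 - 13/2420)) = 1/(-86380 + 2407/2420) = 1/(-209037193/2420) = -2420/209037193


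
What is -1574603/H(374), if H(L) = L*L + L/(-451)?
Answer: -64558723/5734882 ≈ -11.257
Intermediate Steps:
H(L) = L² - L/451 (H(L) = L² + L*(-1/451) = L² - L/451)
-1574603/H(374) = -1574603*1/(374*(-1/451 + 374)) = -1574603/(374*(168673/451)) = -1574603/5734882/41 = -1574603*41/5734882 = -64558723/5734882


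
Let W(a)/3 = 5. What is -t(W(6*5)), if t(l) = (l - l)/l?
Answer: 0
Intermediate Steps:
W(a) = 15 (W(a) = 3*5 = 15)
t(l) = 0 (t(l) = 0/l = 0)
-t(W(6*5)) = -1*0 = 0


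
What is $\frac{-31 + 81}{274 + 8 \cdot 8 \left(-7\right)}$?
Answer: $- \frac{25}{87} \approx -0.28736$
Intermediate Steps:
$\frac{-31 + 81}{274 + 8 \cdot 8 \left(-7\right)} = \frac{50}{274 + 64 \left(-7\right)} = \frac{50}{274 - 448} = \frac{50}{-174} = 50 \left(- \frac{1}{174}\right) = - \frac{25}{87}$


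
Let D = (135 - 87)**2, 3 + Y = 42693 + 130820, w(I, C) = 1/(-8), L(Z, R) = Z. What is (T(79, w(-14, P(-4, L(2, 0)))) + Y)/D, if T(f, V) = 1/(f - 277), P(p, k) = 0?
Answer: 34354979/456192 ≈ 75.308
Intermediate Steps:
w(I, C) = -1/8
T(f, V) = 1/(-277 + f)
Y = 173510 (Y = -3 + (42693 + 130820) = -3 + 173513 = 173510)
D = 2304 (D = 48**2 = 2304)
(T(79, w(-14, P(-4, L(2, 0)))) + Y)/D = (1/(-277 + 79) + 173510)/2304 = (1/(-198) + 173510)*(1/2304) = (-1/198 + 173510)*(1/2304) = (34354979/198)*(1/2304) = 34354979/456192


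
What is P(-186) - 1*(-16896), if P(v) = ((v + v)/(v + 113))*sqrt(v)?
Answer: 16896 + 372*I*sqrt(186)/73 ≈ 16896.0 + 69.499*I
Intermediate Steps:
P(v) = 2*v**(3/2)/(113 + v) (P(v) = ((2*v)/(113 + v))*sqrt(v) = (2*v/(113 + v))*sqrt(v) = 2*v**(3/2)/(113 + v))
P(-186) - 1*(-16896) = 2*(-186)**(3/2)/(113 - 186) - 1*(-16896) = 2*(-186*I*sqrt(186))/(-73) + 16896 = 2*(-186*I*sqrt(186))*(-1/73) + 16896 = 372*I*sqrt(186)/73 + 16896 = 16896 + 372*I*sqrt(186)/73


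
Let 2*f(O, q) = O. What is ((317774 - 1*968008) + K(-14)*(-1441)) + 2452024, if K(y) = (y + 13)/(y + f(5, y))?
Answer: 41438288/23 ≈ 1.8017e+6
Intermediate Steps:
f(O, q) = O/2
K(y) = (13 + y)/(5/2 + y) (K(y) = (y + 13)/(y + (1/2)*5) = (13 + y)/(y + 5/2) = (13 + y)/(5/2 + y))
((317774 - 1*968008) + K(-14)*(-1441)) + 2452024 = ((317774 - 1*968008) + (2*(13 - 14)/(5 + 2*(-14)))*(-1441)) + 2452024 = ((317774 - 968008) + (2*(-1)/(5 - 28))*(-1441)) + 2452024 = (-650234 + (2*(-1)/(-23))*(-1441)) + 2452024 = (-650234 + (2*(-1/23)*(-1))*(-1441)) + 2452024 = (-650234 + (2/23)*(-1441)) + 2452024 = (-650234 - 2882/23) + 2452024 = -14958264/23 + 2452024 = 41438288/23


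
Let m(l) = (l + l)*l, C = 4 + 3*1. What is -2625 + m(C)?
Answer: -2527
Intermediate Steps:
C = 7 (C = 4 + 3 = 7)
m(l) = 2*l² (m(l) = (2*l)*l = 2*l²)
-2625 + m(C) = -2625 + 2*7² = -2625 + 2*49 = -2625 + 98 = -2527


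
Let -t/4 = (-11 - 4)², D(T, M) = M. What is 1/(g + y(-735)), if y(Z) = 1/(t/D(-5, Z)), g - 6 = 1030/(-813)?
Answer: 16260/90239 ≈ 0.18019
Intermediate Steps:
g = 3848/813 (g = 6 + 1030/(-813) = 6 - 1/813*1030 = 6 - 1030/813 = 3848/813 ≈ 4.7331)
t = -900 (t = -4*(-11 - 4)² = -4*(-15)² = -4*225 = -900)
y(Z) = -Z/900 (y(Z) = 1/(-900/Z) = -Z/900)
1/(g + y(-735)) = 1/(3848/813 - 1/900*(-735)) = 1/(3848/813 + 49/60) = 1/(90239/16260) = 16260/90239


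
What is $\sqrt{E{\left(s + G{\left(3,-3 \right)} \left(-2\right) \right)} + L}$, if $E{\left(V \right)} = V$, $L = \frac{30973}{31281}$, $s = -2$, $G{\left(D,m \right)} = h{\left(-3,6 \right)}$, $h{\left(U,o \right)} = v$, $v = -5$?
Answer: $\frac{\sqrt{8796874101}}{31281} \approx 2.9984$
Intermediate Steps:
$h{\left(U,o \right)} = -5$
$G{\left(D,m \right)} = -5$
$L = \frac{30973}{31281}$ ($L = 30973 \cdot \frac{1}{31281} = \frac{30973}{31281} \approx 0.99015$)
$\sqrt{E{\left(s + G{\left(3,-3 \right)} \left(-2\right) \right)} + L} = \sqrt{\left(-2 - -10\right) + \frac{30973}{31281}} = \sqrt{\left(-2 + 10\right) + \frac{30973}{31281}} = \sqrt{8 + \frac{30973}{31281}} = \sqrt{\frac{281221}{31281}} = \frac{\sqrt{8796874101}}{31281}$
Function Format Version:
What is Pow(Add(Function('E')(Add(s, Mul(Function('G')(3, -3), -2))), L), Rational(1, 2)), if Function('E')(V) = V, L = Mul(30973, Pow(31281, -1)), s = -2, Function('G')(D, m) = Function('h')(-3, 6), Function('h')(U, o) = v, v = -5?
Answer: Mul(Rational(1, 31281), Pow(8796874101, Rational(1, 2))) ≈ 2.9984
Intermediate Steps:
Function('h')(U, o) = -5
Function('G')(D, m) = -5
L = Rational(30973, 31281) (L = Mul(30973, Rational(1, 31281)) = Rational(30973, 31281) ≈ 0.99015)
Pow(Add(Function('E')(Add(s, Mul(Function('G')(3, -3), -2))), L), Rational(1, 2)) = Pow(Add(Add(-2, Mul(-5, -2)), Rational(30973, 31281)), Rational(1, 2)) = Pow(Add(Add(-2, 10), Rational(30973, 31281)), Rational(1, 2)) = Pow(Add(8, Rational(30973, 31281)), Rational(1, 2)) = Pow(Rational(281221, 31281), Rational(1, 2)) = Mul(Rational(1, 31281), Pow(8796874101, Rational(1, 2)))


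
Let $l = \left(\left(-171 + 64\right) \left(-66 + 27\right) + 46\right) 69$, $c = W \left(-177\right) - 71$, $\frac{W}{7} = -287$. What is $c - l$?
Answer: $64411$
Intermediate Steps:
$W = -2009$ ($W = 7 \left(-287\right) = -2009$)
$c = 355522$ ($c = \left(-2009\right) \left(-177\right) - 71 = 355593 - 71 = 355522$)
$l = 291111$ ($l = \left(\left(-107\right) \left(-39\right) + 46\right) 69 = \left(4173 + 46\right) 69 = 4219 \cdot 69 = 291111$)
$c - l = 355522 - 291111 = 64411$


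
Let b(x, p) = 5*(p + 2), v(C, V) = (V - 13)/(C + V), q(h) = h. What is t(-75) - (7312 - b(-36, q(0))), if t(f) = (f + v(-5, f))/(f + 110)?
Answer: -2556439/350 ≈ -7304.1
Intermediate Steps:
v(C, V) = (-13 + V)/(C + V)
b(x, p) = 10 + 5*p (b(x, p) = 5*(2 + p) = 10 + 5*p)
t(f) = (f + (-13 + f)/(-5 + f))/(110 + f) (t(f) = (f + (-13 + f)/(-5 + f))/(f + 110) = (f + (-13 + f)/(-5 + f))/(110 + f))
t(-75) - (7312 - b(-36, q(0))) = (-13 - 75 - 75*(-5 - 75))/((-5 - 75)*(110 - 75)) - (7312 - (10 + 5*0)) = (-13 - 75 - 75*(-80))/(-80*35) - (7312 - (10 + 0)) = -1/80*1/35*(-13 - 75 + 6000) - (7312 - 1*10) = -1/80*1/35*5912 - (7312 - 10) = -739/350 - 1*7302 = -739/350 - 7302 = -2556439/350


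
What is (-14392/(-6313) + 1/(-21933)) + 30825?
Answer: 4268438522348/138463029 ≈ 30827.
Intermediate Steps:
(-14392/(-6313) + 1/(-21933)) + 30825 = (-14392*(-1/6313) - 1/21933) + 30825 = (14392/6313 - 1/21933) + 30825 = 315653423/138463029 + 30825 = 4268438522348/138463029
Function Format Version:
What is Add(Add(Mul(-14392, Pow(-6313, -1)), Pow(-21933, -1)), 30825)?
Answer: Rational(4268438522348, 138463029) ≈ 30827.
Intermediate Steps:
Add(Add(Mul(-14392, Pow(-6313, -1)), Pow(-21933, -1)), 30825) = Add(Add(Mul(-14392, Rational(-1, 6313)), Rational(-1, 21933)), 30825) = Add(Add(Rational(14392, 6313), Rational(-1, 21933)), 30825) = Add(Rational(315653423, 138463029), 30825) = Rational(4268438522348, 138463029)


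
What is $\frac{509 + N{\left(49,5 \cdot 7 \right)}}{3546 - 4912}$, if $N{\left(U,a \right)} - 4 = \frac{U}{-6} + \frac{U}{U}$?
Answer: $- \frac{3035}{8196} \approx -0.3703$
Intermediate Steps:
$N{\left(U,a \right)} = 5 - \frac{U}{6}$ ($N{\left(U,a \right)} = 4 + \left(\frac{U}{-6} + \frac{U}{U}\right) = 4 + \left(U \left(- \frac{1}{6}\right) + 1\right) = 4 - \left(-1 + \frac{U}{6}\right) = 5 - \frac{U}{6}$)
$\frac{509 + N{\left(49,5 \cdot 7 \right)}}{3546 - 4912} = \frac{509 + \left(5 - \frac{49}{6}\right)}{3546 - 4912} = \frac{509 + \left(5 - \frac{49}{6}\right)}{-1366} = \left(509 - \frac{19}{6}\right) \left(- \frac{1}{1366}\right) = \frac{3035}{6} \left(- \frac{1}{1366}\right) = - \frac{3035}{8196}$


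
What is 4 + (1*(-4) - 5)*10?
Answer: -86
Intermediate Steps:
4 + (1*(-4) - 5)*10 = 4 + (-4 - 5)*10 = 4 - 9*10 = 4 - 90 = -86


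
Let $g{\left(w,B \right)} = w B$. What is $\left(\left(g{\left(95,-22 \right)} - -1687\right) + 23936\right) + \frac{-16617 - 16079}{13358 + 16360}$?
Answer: $\frac{349660499}{14859} \approx 23532.0$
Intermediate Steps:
$g{\left(w,B \right)} = B w$
$\left(\left(g{\left(95,-22 \right)} - -1687\right) + 23936\right) + \frac{-16617 - 16079}{13358 + 16360} = \left(\left(\left(-22\right) 95 - -1687\right) + 23936\right) + \frac{-16617 - 16079}{13358 + 16360} = \left(\left(-2090 + 1687\right) + 23936\right) - \frac{32696}{29718} = \left(-403 + 23936\right) - \frac{16348}{14859} = 23533 - \frac{16348}{14859} = \frac{349660499}{14859}$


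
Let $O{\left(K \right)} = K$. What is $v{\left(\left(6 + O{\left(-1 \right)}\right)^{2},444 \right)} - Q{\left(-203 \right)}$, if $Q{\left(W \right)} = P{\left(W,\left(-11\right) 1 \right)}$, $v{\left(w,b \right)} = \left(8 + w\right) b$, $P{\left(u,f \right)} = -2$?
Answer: $14654$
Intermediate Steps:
$v{\left(w,b \right)} = b \left(8 + w\right)$
$Q{\left(W \right)} = -2$
$v{\left(\left(6 + O{\left(-1 \right)}\right)^{2},444 \right)} - Q{\left(-203 \right)} = 444 \left(8 + \left(6 - 1\right)^{2}\right) - -2 = 444 \left(8 + 5^{2}\right) + 2 = 444 \left(8 + 25\right) + 2 = 444 \cdot 33 + 2 = 14652 + 2 = 14654$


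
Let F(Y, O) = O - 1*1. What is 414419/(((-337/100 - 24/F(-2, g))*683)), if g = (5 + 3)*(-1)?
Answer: -124325700/144113 ≈ -862.70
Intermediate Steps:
g = -8 (g = 8*(-1) = -8)
F(Y, O) = -1 + O (F(Y, O) = O - 1 = -1 + O)
414419/(((-337/100 - 24/F(-2, g))*683)) = 414419/(((-337/100 - 24/(-1 - 8))*683)) = 414419/(((-337*1/100 - 24/(-9))*683)) = 414419/(((-337/100 - 24*(-1/9))*683)) = 414419/(((-337/100 + 8/3)*683)) = 414419/((-211/300*683)) = 414419/(-144113/300) = 414419*(-300/144113) = -124325700/144113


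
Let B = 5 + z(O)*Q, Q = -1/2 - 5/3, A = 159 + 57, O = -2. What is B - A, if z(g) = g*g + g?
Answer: -646/3 ≈ -215.33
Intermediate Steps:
A = 216
z(g) = g + g² (z(g) = g² + g = g + g²)
Q = -13/6 (Q = -1*½ - 5*⅓ = -½ - 5/3 = -13/6 ≈ -2.1667)
B = ⅔ (B = 5 - 2*(1 - 2)*(-13/6) = 5 - 2*(-1)*(-13/6) = 5 + 2*(-13/6) = 5 - 13/3 = ⅔ ≈ 0.66667)
B - A = ⅔ - 1*216 = ⅔ - 216 = -646/3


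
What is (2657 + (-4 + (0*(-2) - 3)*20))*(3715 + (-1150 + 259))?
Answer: 7322632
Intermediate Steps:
(2657 + (-4 + (0*(-2) - 3)*20))*(3715 + (-1150 + 259)) = (2657 + (-4 + (0 - 3)*20))*(3715 - 891) = (2657 + (-4 - 3*20))*2824 = (2657 + (-4 - 60))*2824 = (2657 - 64)*2824 = 2593*2824 = 7322632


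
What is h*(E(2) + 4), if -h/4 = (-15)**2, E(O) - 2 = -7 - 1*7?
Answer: 7200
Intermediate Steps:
E(O) = -12 (E(O) = 2 + (-7 - 1*7) = 2 + (-7 - 7) = 2 - 14 = -12)
h = -900 (h = -4*(-15)**2 = -4*225 = -900)
h*(E(2) + 4) = -900*(-12 + 4) = -900*(-8) = 7200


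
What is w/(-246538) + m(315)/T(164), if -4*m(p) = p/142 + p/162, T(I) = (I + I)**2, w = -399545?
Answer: 13733513471075/8474272369344 ≈ 1.6206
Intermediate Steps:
T(I) = 4*I**2 (T(I) = (2*I)**2 = 4*I**2)
m(p) = -19*p/5751 (m(p) = -(p/142 + p/162)/4 = -19*p/5751)
w/(-246538) + m(315)/T(164) = -399545/(-246538) + (-19/5751*315)/((4*164**2)) = -399545*(-1/246538) - 665/(639*(4*26896)) = 399545/246538 - 665/639/107584 = 399545/246538 - 665/639*1/107584 = 399545/246538 - 665/68746176 = 13733513471075/8474272369344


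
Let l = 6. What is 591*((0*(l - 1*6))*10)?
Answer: 0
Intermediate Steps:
591*((0*(l - 1*6))*10) = 591*((0*(6 - 1*6))*10) = 591*((0*(6 - 6))*10) = 591*((0*0)*10) = 591*(0*10) = 591*0 = 0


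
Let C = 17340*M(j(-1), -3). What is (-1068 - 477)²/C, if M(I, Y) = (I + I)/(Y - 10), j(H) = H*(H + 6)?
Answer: 413751/2312 ≈ 178.96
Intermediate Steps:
j(H) = H*(6 + H)
M(I, Y) = 2*I/(-10 + Y) (M(I, Y) = (2*I)/(-10 + Y) = 2*I/(-10 + Y))
C = 173400/13 (C = 17340*(2*(-(6 - 1))/(-10 - 3)) = 17340*(2*(-1*5)/(-13)) = 17340*(2*(-5)*(-1/13)) = 17340*(10/13) = 173400/13 ≈ 13338.)
(-1068 - 477)²/C = (-1068 - 477)²/(173400/13) = (-1545)²*(13/173400) = 2387025*(13/173400) = 413751/2312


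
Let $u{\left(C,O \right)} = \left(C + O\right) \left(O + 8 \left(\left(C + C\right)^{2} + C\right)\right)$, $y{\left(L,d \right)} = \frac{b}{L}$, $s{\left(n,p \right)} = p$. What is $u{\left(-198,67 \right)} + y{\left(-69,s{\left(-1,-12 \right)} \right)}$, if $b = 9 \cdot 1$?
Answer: $- \frac{3775322146}{23} \approx -1.6414 \cdot 10^{8}$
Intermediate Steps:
$b = 9$
$y{\left(L,d \right)} = \frac{9}{L}$
$u{\left(C,O \right)} = \left(C + O\right) \left(O + 8 C + 32 C^{2}\right)$ ($u{\left(C,O \right)} = \left(C + O\right) \left(O + 8 \left(\left(2 C\right)^{2} + C\right)\right) = \left(C + O\right) \left(O + 8 \left(4 C^{2} + C\right)\right) = \left(C + O\right) \left(O + 8 \left(C + 4 C^{2}\right)\right) = \left(C + O\right) \left(O + \left(8 C + 32 C^{2}\right)\right) = \left(C + O\right) \left(O + 8 C + 32 C^{2}\right)$)
$u{\left(-198,67 \right)} + y{\left(-69,s{\left(-1,-12 \right)} \right)} = \left(67^{2} + 8 \left(-198\right)^{2} + 32 \left(-198\right)^{3} + 9 \left(-198\right) 67 + 32 \cdot 67 \left(-198\right)^{2}\right) + \frac{9}{-69} = \left(4489 + 8 \cdot 39204 + 32 \left(-7762392\right) - 119394 + 32 \cdot 67 \cdot 39204\right) + 9 \left(- \frac{1}{69}\right) = \left(4489 + 313632 - 248396544 - 119394 + 84053376\right) - \frac{3}{23} = -164144441 - \frac{3}{23} = - \frac{3775322146}{23}$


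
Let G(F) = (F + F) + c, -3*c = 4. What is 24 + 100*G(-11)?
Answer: -6928/3 ≈ -2309.3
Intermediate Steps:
c = -4/3 (c = -⅓*4 = -4/3 ≈ -1.3333)
G(F) = -4/3 + 2*F (G(F) = (F + F) - 4/3 = 2*F - 4/3 = -4/3 + 2*F)
24 + 100*G(-11) = 24 + 100*(-4/3 + 2*(-11)) = 24 + 100*(-4/3 - 22) = 24 + 100*(-70/3) = 24 - 7000/3 = -6928/3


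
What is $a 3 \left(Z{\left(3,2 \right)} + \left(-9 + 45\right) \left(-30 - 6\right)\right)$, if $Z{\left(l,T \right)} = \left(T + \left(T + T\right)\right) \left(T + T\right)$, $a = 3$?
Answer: $-11448$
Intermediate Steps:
$Z{\left(l,T \right)} = 6 T^{2}$ ($Z{\left(l,T \right)} = \left(T + 2 T\right) 2 T = 3 T 2 T = 6 T^{2}$)
$a 3 \left(Z{\left(3,2 \right)} + \left(-9 + 45\right) \left(-30 - 6\right)\right) = 3 \cdot 3 \left(6 \cdot 2^{2} + \left(-9 + 45\right) \left(-30 - 6\right)\right) = 9 \left(6 \cdot 4 + 36 \left(-36\right)\right) = 9 \left(24 - 1296\right) = 9 \left(-1272\right) = -11448$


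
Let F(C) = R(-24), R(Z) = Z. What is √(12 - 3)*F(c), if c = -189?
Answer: -72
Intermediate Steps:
F(C) = -24
√(12 - 3)*F(c) = √(12 - 3)*(-24) = √9*(-24) = 3*(-24) = -72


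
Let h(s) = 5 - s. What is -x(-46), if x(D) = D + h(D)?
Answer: -5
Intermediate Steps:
x(D) = 5 (x(D) = D + (5 - D) = 5)
-x(-46) = -1*5 = -5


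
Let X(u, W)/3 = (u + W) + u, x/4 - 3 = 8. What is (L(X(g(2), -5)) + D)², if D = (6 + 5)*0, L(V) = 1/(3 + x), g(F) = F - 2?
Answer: 1/2209 ≈ 0.00045269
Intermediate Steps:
x = 44 (x = 12 + 4*8 = 12 + 32 = 44)
g(F) = -2 + F
X(u, W) = 3*W + 6*u (X(u, W) = 3*((u + W) + u) = 3*((W + u) + u) = 3*(W + 2*u) = 3*W + 6*u)
L(V) = 1/47 (L(V) = 1/(3 + 44) = 1/47)
D = 0 (D = 11*0 = 0)
(L(X(g(2), -5)) + D)² = (1/47 + 0)² = (1/47)² = 1/2209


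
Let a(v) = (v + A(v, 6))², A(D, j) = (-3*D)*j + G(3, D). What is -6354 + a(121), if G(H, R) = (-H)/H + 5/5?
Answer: 4224895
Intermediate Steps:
G(H, R) = 0 (G(H, R) = -1 + 5*(⅕) = -1 + 1 = 0)
A(D, j) = -3*D*j (A(D, j) = (-3*D)*j + 0 = -3*D*j + 0 = -3*D*j)
a(v) = 289*v² (a(v) = (v - 3*v*6)² = (v - 18*v)² = (-17*v)² = 289*v²)
-6354 + a(121) = -6354 + 289*121² = -6354 + 289*14641 = -6354 + 4231249 = 4224895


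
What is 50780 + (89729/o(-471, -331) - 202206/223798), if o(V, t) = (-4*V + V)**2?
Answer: 11344774886153944/223414074531 ≈ 50779.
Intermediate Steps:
o(V, t) = 9*V**2 (o(V, t) = (-3*V)**2 = 9*V**2)
50780 + (89729/o(-471, -331) - 202206/223798) = 50780 + (89729/((9*(-471)**2)) - 202206/223798) = 50780 + (89729/((9*221841)) - 202206*1/223798) = 50780 + (89729/1996569 - 101103/111899) = 50780 - 191818530236/223414074531 = 11344774886153944/223414074531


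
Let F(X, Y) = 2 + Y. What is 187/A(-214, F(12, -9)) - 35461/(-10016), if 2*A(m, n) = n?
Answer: -3497757/70112 ≈ -49.888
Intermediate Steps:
A(m, n) = n/2
187/A(-214, F(12, -9)) - 35461/(-10016) = 187/(((2 - 9)/2)) - 35461/(-10016) = 187/(((½)*(-7))) - 35461*(-1/10016) = 187/(-7/2) + 35461/10016 = 187*(-2/7) + 35461/10016 = -374/7 + 35461/10016 = -3497757/70112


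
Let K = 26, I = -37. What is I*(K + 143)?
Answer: -6253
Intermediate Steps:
I*(K + 143) = -37*(26 + 143) = -37*169 = -6253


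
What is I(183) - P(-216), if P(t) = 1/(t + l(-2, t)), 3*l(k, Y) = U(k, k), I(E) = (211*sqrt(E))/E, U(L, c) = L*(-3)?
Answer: 1/214 + 211*sqrt(183)/183 ≈ 15.602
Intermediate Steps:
U(L, c) = -3*L
I(E) = 211/sqrt(E)
l(k, Y) = -k (l(k, Y) = (-3*k)/3 = -k)
P(t) = 1/(2 + t) (P(t) = 1/(t - 1*(-2)) = 1/(t + 2) = 1/(2 + t))
I(183) - P(-216) = 211/sqrt(183) - 1/(2 - 216) = 211*(sqrt(183)/183) - 1/(-214) = 211*sqrt(183)/183 - 1*(-1/214) = 211*sqrt(183)/183 + 1/214 = 1/214 + 211*sqrt(183)/183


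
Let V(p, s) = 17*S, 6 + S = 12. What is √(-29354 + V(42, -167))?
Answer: 2*I*√7313 ≈ 171.03*I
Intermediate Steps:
S = 6 (S = -6 + 12 = 6)
V(p, s) = 102 (V(p, s) = 17*6 = 102)
√(-29354 + V(42, -167)) = √(-29354 + 102) = √(-29252) = 2*I*√7313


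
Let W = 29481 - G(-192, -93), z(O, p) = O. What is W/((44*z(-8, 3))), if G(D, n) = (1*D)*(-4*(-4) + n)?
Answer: -14697/352 ≈ -41.753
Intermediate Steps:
G(D, n) = D*(16 + n)
W = 14697 (W = 29481 - (-192)*(16 - 93) = 29481 - (-192)*(-77) = 29481 - 1*14784 = 29481 - 14784 = 14697)
W/((44*z(-8, 3))) = 14697/((44*(-8))) = 14697/(-352) = 14697*(-1/352) = -14697/352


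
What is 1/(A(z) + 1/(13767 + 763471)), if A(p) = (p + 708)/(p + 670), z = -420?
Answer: 97154750/111922397 ≈ 0.86805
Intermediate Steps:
A(p) = (708 + p)/(670 + p)
1/(A(z) + 1/(13767 + 763471)) = 1/((708 - 420)/(670 - 420) + 1/(13767 + 763471)) = 1/(288/250 + 1/777238) = 1/((1/250)*288 + 1/777238) = 1/(144/125 + 1/777238) = 1/(111922397/97154750) = 97154750/111922397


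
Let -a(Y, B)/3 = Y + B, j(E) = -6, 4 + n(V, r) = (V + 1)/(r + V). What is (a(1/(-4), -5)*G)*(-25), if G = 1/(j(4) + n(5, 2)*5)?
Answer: 11025/608 ≈ 18.133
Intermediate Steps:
n(V, r) = -4 + (1 + V)/(V + r) (n(V, r) = -4 + (V + 1)/(r + V) = -4 + (1 + V)/(V + r))
a(Y, B) = -3*B - 3*Y (a(Y, B) = -3*(Y + B) = -3*(B + Y) = -3*B - 3*Y)
G = -7/152 (G = 1/(-6 + ((1 - 4*2 - 3*5)/(5 + 2))*5) = 1/(-6 + ((1 - 8 - 15)/7)*5) = 1/(-6 + ((1/7)*(-22))*5) = 1/(-6 - 22/7*5) = 1/(-6 - 110/7) = 1/(-152/7) = -7/152 ≈ -0.046053)
(a(1/(-4), -5)*G)*(-25) = ((-3*(-5) - 3/(-4))*(-7/152))*(-25) = ((15 - 3*(-1/4))*(-7/152))*(-25) = ((15 + 3/4)*(-7/152))*(-25) = ((63/4)*(-7/152))*(-25) = -441/608*(-25) = 11025/608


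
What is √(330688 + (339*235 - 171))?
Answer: √410182 ≈ 640.45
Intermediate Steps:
√(330688 + (339*235 - 171)) = √(330688 + (79665 - 171)) = √(330688 + 79494) = √410182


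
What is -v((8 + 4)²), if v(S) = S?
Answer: -144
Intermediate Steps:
-v((8 + 4)²) = -(8 + 4)² = -1*12² = -1*144 = -144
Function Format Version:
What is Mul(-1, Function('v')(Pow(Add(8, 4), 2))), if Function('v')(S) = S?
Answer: -144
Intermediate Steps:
Mul(-1, Function('v')(Pow(Add(8, 4), 2))) = Mul(-1, Pow(Add(8, 4), 2)) = Mul(-1, Pow(12, 2)) = Mul(-1, 144) = -144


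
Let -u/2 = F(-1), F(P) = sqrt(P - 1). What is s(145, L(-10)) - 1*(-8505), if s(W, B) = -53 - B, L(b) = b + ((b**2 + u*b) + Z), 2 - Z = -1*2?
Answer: 8358 - 20*I*sqrt(2) ≈ 8358.0 - 28.284*I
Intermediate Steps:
Z = 4 (Z = 2 - (-1)*2 = 2 - 1*(-2) = 2 + 2 = 4)
F(P) = sqrt(-1 + P)
u = -2*I*sqrt(2) (u = -2*sqrt(-1 - 1) = -2*I*sqrt(2) ≈ -2.8284*I)
L(b) = 4 + b + b**2 - 2*I*b*sqrt(2) (L(b) = b + ((b**2 + (-2*I*sqrt(2))*b) + 4) = b + ((b**2 - 2*I*b*sqrt(2)) + 4) = b + (4 + b**2 - 2*I*b*sqrt(2)) = 4 + b + b**2 - 2*I*b*sqrt(2))
s(145, L(-10)) - 1*(-8505) = (-53 - (4 - 10 + (-10)**2 - 2*I*(-10)*sqrt(2))) - 1*(-8505) = (-53 - (4 - 10 + 100 + 20*I*sqrt(2))) + 8505 = (-53 - (94 + 20*I*sqrt(2))) + 8505 = (-53 + (-94 - 20*I*sqrt(2))) + 8505 = (-147 - 20*I*sqrt(2)) + 8505 = 8358 - 20*I*sqrt(2)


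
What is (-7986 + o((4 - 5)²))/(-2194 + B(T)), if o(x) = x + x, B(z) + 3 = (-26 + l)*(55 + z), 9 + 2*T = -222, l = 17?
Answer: 15968/3305 ≈ 4.8315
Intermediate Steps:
T = -231/2 (T = -9/2 + (½)*(-222) = -9/2 - 111 = -231/2 ≈ -115.50)
B(z) = -498 - 9*z (B(z) = -3 + (-26 + 17)*(55 + z) = -3 - 9*(55 + z) = -3 + (-495 - 9*z) = -498 - 9*z)
o(x) = 2*x
(-7986 + o((4 - 5)²))/(-2194 + B(T)) = (-7986 + 2*(4 - 5)²)/(-2194 + (-498 - 9*(-231/2))) = (-7986 + 2*(-1)²)/(-2194 + (-498 + 2079/2)) = (-7986 + 2*1)/(-2194 + 1083/2) = (-7986 + 2)/(-3305/2) = -7984*(-2/3305) = 15968/3305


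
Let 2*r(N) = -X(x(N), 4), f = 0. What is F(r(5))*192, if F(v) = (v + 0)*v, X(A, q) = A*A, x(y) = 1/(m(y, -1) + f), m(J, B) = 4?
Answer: 3/16 ≈ 0.18750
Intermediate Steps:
x(y) = ¼ (x(y) = 1/(4 + 0) = 1/4 = ¼)
X(A, q) = A²
r(N) = -1/32 (r(N) = (-(¼)²)/2 = (-1*1/16)/2 = (½)*(-1/16) = -1/32)
F(v) = v² (F(v) = v*v = v²)
F(r(5))*192 = (-1/32)²*192 = (1/1024)*192 = 3/16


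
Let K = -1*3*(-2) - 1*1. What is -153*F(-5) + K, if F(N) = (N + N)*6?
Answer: 9185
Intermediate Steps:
F(N) = 12*N (F(N) = (2*N)*6 = 12*N)
K = 5 (K = -3*(-2) - 1 = 6 - 1 = 5)
-153*F(-5) + K = -1836*(-5) + 5 = -153*(-60) + 5 = 9180 + 5 = 9185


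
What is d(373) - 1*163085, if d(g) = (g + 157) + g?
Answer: -162182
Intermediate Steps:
d(g) = 157 + 2*g (d(g) = (157 + g) + g = 157 + 2*g)
d(373) - 1*163085 = (157 + 2*373) - 1*163085 = (157 + 746) - 163085 = 903 - 163085 = -162182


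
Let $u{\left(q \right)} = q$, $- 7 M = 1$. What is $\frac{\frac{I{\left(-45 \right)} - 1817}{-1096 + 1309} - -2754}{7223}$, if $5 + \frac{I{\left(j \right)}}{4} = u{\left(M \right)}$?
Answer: $\frac{4093351}{10769493} \approx 0.38009$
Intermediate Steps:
$M = - \frac{1}{7}$ ($M = \left(- \frac{1}{7}\right) 1 = - \frac{1}{7} \approx -0.14286$)
$I{\left(j \right)} = - \frac{144}{7}$ ($I{\left(j \right)} = -20 + 4 \left(- \frac{1}{7}\right) = -20 - \frac{4}{7} = - \frac{144}{7}$)
$\frac{\frac{I{\left(-45 \right)} - 1817}{-1096 + 1309} - -2754}{7223} = \frac{\frac{- \frac{144}{7} - 1817}{-1096 + 1309} - -2754}{7223} = \left(- \frac{12863}{7 \cdot 213} + 2754\right) \frac{1}{7223} = \left(\left(- \frac{12863}{7}\right) \frac{1}{213} + 2754\right) \frac{1}{7223} = \left(- \frac{12863}{1491} + 2754\right) \frac{1}{7223} = \frac{4093351}{1491} \cdot \frac{1}{7223} = \frac{4093351}{10769493}$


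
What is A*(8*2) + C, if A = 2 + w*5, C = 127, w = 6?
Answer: 639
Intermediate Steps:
A = 32 (A = 2 + 6*5 = 2 + 30 = 32)
A*(8*2) + C = 32*(8*2) + 127 = 32*16 + 127 = 512 + 127 = 639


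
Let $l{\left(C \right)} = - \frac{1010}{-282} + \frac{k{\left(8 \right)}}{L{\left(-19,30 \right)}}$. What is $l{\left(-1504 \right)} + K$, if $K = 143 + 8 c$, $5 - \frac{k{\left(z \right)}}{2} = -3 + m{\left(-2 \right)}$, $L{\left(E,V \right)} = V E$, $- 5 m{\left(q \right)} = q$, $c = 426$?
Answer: $\frac{4176602}{1175} \approx 3554.6$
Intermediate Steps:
$m{\left(q \right)} = - \frac{q}{5}$
$L{\left(E,V \right)} = E V$
$k{\left(z \right)} = \frac{76}{5}$ ($k{\left(z \right)} = 10 - 2 \left(-3 - - \frac{2}{5}\right) = 10 - 2 \left(-3 + \frac{2}{5}\right) = 10 - - \frac{26}{5} = 10 + \frac{26}{5} = \frac{76}{5}$)
$l{\left(C \right)} = \frac{4177}{1175}$ ($l{\left(C \right)} = - \frac{1010}{-282} + \frac{76}{5 \left(\left(-19\right) 30\right)} = \left(-1010\right) \left(- \frac{1}{282}\right) + \frac{76}{5 \left(-570\right)} = \frac{505}{141} + \frac{76}{5} \left(- \frac{1}{570}\right) = \frac{505}{141} - \frac{2}{75} = \frac{4177}{1175}$)
$K = 3551$ ($K = 143 + 8 \cdot 426 = 143 + 3408 = 3551$)
$l{\left(-1504 \right)} + K = \frac{4177}{1175} + 3551 = \frac{4176602}{1175}$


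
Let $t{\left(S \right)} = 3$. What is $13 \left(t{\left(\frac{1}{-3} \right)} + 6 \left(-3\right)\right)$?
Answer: $-195$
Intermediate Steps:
$13 \left(t{\left(\frac{1}{-3} \right)} + 6 \left(-3\right)\right) = 13 \left(3 + 6 \left(-3\right)\right) = 13 \left(3 - 18\right) = 13 \left(-15\right) = -195$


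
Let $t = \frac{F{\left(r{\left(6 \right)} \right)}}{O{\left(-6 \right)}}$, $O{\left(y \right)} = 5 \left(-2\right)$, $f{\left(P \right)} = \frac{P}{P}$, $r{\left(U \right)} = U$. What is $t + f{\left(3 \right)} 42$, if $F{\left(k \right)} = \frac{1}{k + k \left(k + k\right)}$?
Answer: $\frac{32759}{780} \approx 41.999$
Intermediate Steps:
$f{\left(P \right)} = 1$
$O{\left(y \right)} = -10$
$F{\left(k \right)} = \frac{1}{k + 2 k^{2}}$ ($F{\left(k \right)} = \frac{1}{k + k 2 k} = \frac{1}{k + 2 k^{2}}$)
$t = - \frac{1}{780}$ ($t = \frac{\frac{1}{6} \frac{1}{1 + 2 \cdot 6}}{-10} = \frac{1}{6 \left(1 + 12\right)} \left(- \frac{1}{10}\right) = \frac{1}{6 \cdot 13} \left(- \frac{1}{10}\right) = \frac{1}{6} \cdot \frac{1}{13} \left(- \frac{1}{10}\right) = \frac{1}{78} \left(- \frac{1}{10}\right) = - \frac{1}{780} \approx -0.0012821$)
$t + f{\left(3 \right)} 42 = - \frac{1}{780} + 1 \cdot 42 = - \frac{1}{780} + 42 = \frac{32759}{780}$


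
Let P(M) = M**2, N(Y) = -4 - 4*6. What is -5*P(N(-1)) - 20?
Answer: -3940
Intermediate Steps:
N(Y) = -28 (N(Y) = -4 - 24 = -28)
-5*P(N(-1)) - 20 = -5*(-28)**2 - 20 = -5*784 - 20 = -3920 - 20 = -3940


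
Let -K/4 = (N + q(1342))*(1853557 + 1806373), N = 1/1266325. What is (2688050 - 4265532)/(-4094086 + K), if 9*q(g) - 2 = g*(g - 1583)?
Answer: -1797844404285/599572139768433697 ≈ -2.9985e-6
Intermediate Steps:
N = 1/1266325 ≈ 7.8969e-7
q(g) = 2/9 + g*(-1583 + g)/9 (q(g) = 2/9 + (g*(g - 1583))/9 = 2/9 + (g*(-1583 + g))/9 = 2/9 + g*(-1583 + g)/9)
K = 1199153611535084504/2279385 (K = -4*(1/1266325 + (2/9 - 1583/9*1342 + (⅑)*1342²))*(1853557 + 1806373) = -4*(1/1266325 + (2/9 - 2124386/9 + (⅑)*1800964))*3659930 = -4*(1/1266325 + (2/9 - 2124386/9 + 1800964/9))*3659930 = -4*(1/1266325 - 323420/9)*3659930 = -(-1638219325964)*3659930/11396925 = -4*(-299788402883771126/2279385) = 1199153611535084504/2279385 ≈ 5.2609e+11)
(2688050 - 4265532)/(-4094086 + K) = (2688050 - 4265532)/(-4094086 + 1199153611535084504/2279385) = -1577482/1199144279536867394/2279385 = -1577482*2279385/1199144279536867394 = -1797844404285/599572139768433697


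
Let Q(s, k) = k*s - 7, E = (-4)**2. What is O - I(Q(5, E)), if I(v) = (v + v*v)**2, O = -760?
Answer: -29182364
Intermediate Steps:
E = 16
Q(s, k) = -7 + k*s
I(v) = (v + v**2)**2
O - I(Q(5, E)) = -760 - (-7 + 16*5)**2*(1 + (-7 + 16*5))**2 = -760 - (-7 + 80)**2*(1 + (-7 + 80))**2 = -760 - 73**2*(1 + 73)**2 = -760 - 5329*74**2 = -760 - 5329*5476 = -760 - 1*29181604 = -760 - 29181604 = -29182364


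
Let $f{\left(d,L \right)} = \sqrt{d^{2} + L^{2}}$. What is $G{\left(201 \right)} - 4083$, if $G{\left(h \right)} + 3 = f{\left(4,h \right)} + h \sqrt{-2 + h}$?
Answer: $-4086 + \sqrt{40417} + 201 \sqrt{199} \approx -1049.5$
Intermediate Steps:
$f{\left(d,L \right)} = \sqrt{L^{2} + d^{2}}$
$G{\left(h \right)} = -3 + \sqrt{16 + h^{2}} + h \sqrt{-2 + h}$ ($G{\left(h \right)} = -3 + \left(\sqrt{h^{2} + 4^{2}} + h \sqrt{-2 + h}\right) = -3 + \left(\sqrt{h^{2} + 16} + h \sqrt{-2 + h}\right) = -3 + \left(\sqrt{16 + h^{2}} + h \sqrt{-2 + h}\right) = -3 + \sqrt{16 + h^{2}} + h \sqrt{-2 + h}$)
$G{\left(201 \right)} - 4083 = \left(-3 + \sqrt{16 + 201^{2}} + 201 \sqrt{-2 + 201}\right) - 4083 = \left(-3 + \sqrt{16 + 40401} + 201 \sqrt{199}\right) - 4083 = \left(-3 + \sqrt{40417} + 201 \sqrt{199}\right) - 4083 = -4086 + \sqrt{40417} + 201 \sqrt{199}$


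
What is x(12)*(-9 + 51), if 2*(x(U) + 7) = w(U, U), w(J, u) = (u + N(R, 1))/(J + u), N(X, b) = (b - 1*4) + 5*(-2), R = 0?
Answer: -2359/8 ≈ -294.88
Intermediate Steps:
N(X, b) = -14 + b (N(X, b) = (b - 4) - 10 = (-4 + b) - 10 = -14 + b)
w(J, u) = (-13 + u)/(J + u) (w(J, u) = (u + (-14 + 1))/(J + u) = (u - 13)/(J + u) = (-13 + u)/(J + u))
x(U) = -7 + (-13 + U)/(4*U) (x(U) = -7 + ((-13 + U)/(U + U))/2 = -7 + ((-13 + U)/((2*U)))/2 = -7 + ((1/(2*U))*(-13 + U))/2 = -7 + ((-13 + U)/(2*U))/2 = -7 + (-13 + U)/(4*U))
x(12)*(-9 + 51) = ((1/4)*(-13 - 27*12)/12)*(-9 + 51) = ((1/4)*(1/12)*(-13 - 324))*42 = ((1/4)*(1/12)*(-337))*42 = -337/48*42 = -2359/8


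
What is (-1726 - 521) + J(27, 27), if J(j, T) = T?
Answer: -2220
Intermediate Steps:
(-1726 - 521) + J(27, 27) = (-1726 - 521) + 27 = -2247 + 27 = -2220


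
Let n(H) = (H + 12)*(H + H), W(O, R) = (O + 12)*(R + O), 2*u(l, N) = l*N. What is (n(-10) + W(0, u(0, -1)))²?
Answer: 1600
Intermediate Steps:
u(l, N) = N*l/2 (u(l, N) = (l*N)/2 = (N*l)/2 = N*l/2)
W(O, R) = (12 + O)*(O + R)
n(H) = 2*H*(12 + H) (n(H) = (12 + H)*(2*H) = 2*H*(12 + H))
(n(-10) + W(0, u(0, -1)))² = (2*(-10)*(12 - 10) + (0² + 12*0 + 12*((½)*(-1)*0) + 0*((½)*(-1)*0)))² = (2*(-10)*2 + (0 + 0 + 12*0 + 0*0))² = (-40 + (0 + 0 + 0 + 0))² = (-40 + 0)² = (-40)² = 1600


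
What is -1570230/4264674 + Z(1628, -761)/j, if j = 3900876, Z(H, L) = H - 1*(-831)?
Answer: -1019130948019/2772660742404 ≈ -0.36756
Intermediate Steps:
Z(H, L) = 831 + H (Z(H, L) = H + 831 = 831 + H)
-1570230/4264674 + Z(1628, -761)/j = -1570230/4264674 + (831 + 1628)/3900876 = -1570230*1/4264674 + 2459*(1/3900876) = -261705/710779 + 2459/3900876 = -1019130948019/2772660742404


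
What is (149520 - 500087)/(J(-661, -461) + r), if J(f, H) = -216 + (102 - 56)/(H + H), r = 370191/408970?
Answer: 66094208941390/40562344979 ≈ 1629.4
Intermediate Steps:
r = 370191/408970 (r = 370191*(1/408970) = 370191/408970 ≈ 0.90518)
J(f, H) = -216 + 23/H (J(f, H) = -216 + 46/((2*H)) = -216 + 46*(1/(2*H)) = -216 + 23/H)
(149520 - 500087)/(J(-661, -461) + r) = (149520 - 500087)/((-216 + 23/(-461)) + 370191/408970) = -350567/((-216 + 23*(-1/461)) + 370191/408970) = -350567/((-216 - 23/461) + 370191/408970) = -350567/(-99599/461 + 370191/408970) = -350567/(-40562344979/188535170) = -350567*(-188535170/40562344979) = 66094208941390/40562344979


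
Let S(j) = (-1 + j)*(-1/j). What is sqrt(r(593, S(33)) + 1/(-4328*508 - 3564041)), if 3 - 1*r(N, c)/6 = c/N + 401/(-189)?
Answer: sqrt(19155060712877768598965815)/789387139695 ≈ 5.5444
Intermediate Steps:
S(j) = -(-1 + j)/j
r(N, c) = 1936/63 - 6*c/N (r(N, c) = 18 - 6*(c/N + 401/(-189)) = 18 - 6*(c/N + 401*(-1/189)) = 18 - 6*(c/N - 401/189) = 18 - 6*(-401/189 + c/N) = 18 + (802/63 - 6*c/N) = 1936/63 - 6*c/N)
sqrt(r(593, S(33)) + 1/(-4328*508 - 3564041)) = sqrt((1936/63 - 6*(1 - 1*33)/33/593) + 1/(-4328*508 - 3564041)) = sqrt((1936/63 - 6*(1 - 33)/33*1/593) + 1/(-2198624 - 3564041)) = sqrt((1936/63 - 6*(1/33)*(-32)*1/593) + 1/(-5762665)) = sqrt((1936/63 - 6*(-32/33)*1/593) - 1/5762665) = sqrt((1936/63 + 64/6523) - 1/5762665) = sqrt(12632560/410949 - 1/5762665) = sqrt(72797210961451/2368161419085) = sqrt(19155060712877768598965815)/789387139695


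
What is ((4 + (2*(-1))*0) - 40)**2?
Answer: 1296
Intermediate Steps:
((4 + (2*(-1))*0) - 40)**2 = ((4 - 2*0) - 40)**2 = ((4 + 0) - 40)**2 = (4 - 40)**2 = (-36)**2 = 1296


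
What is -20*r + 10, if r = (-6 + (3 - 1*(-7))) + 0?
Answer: -70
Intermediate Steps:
r = 4 (r = (-6 + (3 + 7)) + 0 = (-6 + 10) + 0 = 4 + 0 = 4)
-20*r + 10 = -20*4 + 10 = -80 + 10 = -70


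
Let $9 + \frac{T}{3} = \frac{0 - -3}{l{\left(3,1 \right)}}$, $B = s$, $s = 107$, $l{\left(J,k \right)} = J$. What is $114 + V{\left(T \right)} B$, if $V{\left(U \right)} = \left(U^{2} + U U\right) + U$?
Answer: $120810$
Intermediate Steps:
$B = 107$
$T = -24$ ($T = -27 + 3 \frac{0 - -3}{3} = -27 + 3 \left(0 + 3\right) \frac{1}{3} = -27 + 3 \cdot 3 \cdot \frac{1}{3} = -27 + 3 \cdot 1 = -27 + 3 = -24$)
$V{\left(U \right)} = U + 2 U^{2}$ ($V{\left(U \right)} = \left(U^{2} + U^{2}\right) + U = 2 U^{2} + U = U + 2 U^{2}$)
$114 + V{\left(T \right)} B = 114 + - 24 \left(1 + 2 \left(-24\right)\right) 107 = 114 + - 24 \left(1 - 48\right) 107 = 114 + \left(-24\right) \left(-47\right) 107 = 114 + 1128 \cdot 107 = 114 + 120696 = 120810$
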